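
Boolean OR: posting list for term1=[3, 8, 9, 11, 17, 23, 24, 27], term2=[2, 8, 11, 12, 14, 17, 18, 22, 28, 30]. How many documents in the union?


Boolean OR: find union of posting lists
term1 docs: [3, 8, 9, 11, 17, 23, 24, 27]
term2 docs: [2, 8, 11, 12, 14, 17, 18, 22, 28, 30]
Union: [2, 3, 8, 9, 11, 12, 14, 17, 18, 22, 23, 24, 27, 28, 30]
|union| = 15

15


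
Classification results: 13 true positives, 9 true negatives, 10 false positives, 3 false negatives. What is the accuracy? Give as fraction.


Accuracy = (TP + TN) / (TP + TN + FP + FN)
TP + TN = 13 + 9 = 22
Total = 13 + 9 + 10 + 3 = 35
Accuracy = 22 / 35 = 22/35

22/35


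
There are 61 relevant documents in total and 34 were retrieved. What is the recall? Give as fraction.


Recall = retrieved_relevant / total_relevant
= 34 / 61
= 34 / (34 + 27)
= 34/61

34/61


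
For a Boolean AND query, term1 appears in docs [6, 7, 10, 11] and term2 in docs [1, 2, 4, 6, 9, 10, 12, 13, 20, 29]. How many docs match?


Boolean AND: find intersection of posting lists
term1 docs: [6, 7, 10, 11]
term2 docs: [1, 2, 4, 6, 9, 10, 12, 13, 20, 29]
Intersection: [6, 10]
|intersection| = 2

2


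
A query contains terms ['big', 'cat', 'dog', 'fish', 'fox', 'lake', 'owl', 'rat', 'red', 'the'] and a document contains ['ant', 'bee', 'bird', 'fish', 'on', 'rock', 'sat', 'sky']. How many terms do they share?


Query terms: ['big', 'cat', 'dog', 'fish', 'fox', 'lake', 'owl', 'rat', 'red', 'the']
Document terms: ['ant', 'bee', 'bird', 'fish', 'on', 'rock', 'sat', 'sky']
Common terms: ['fish']
Overlap count = 1

1


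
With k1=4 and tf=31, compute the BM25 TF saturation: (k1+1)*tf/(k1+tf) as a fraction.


BM25 TF component = (k1+1)*tf / (k1+tf)
k1 = 4, tf = 31
Numerator = (4+1)*31 = 155
Denominator = 4 + 31 = 35
= 155/35 = 31/7

31/7


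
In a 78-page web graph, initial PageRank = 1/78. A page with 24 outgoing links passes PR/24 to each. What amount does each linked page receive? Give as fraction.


Initial PR = 1/78 = 1/78
Outlinks = 24
Contribution per link = PR / outlinks
= 1/78 / 24
= 1/1872

1/1872


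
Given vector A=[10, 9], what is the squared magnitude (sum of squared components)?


|A|^2 = sum of squared components
A[0]^2 = 10^2 = 100
A[1]^2 = 9^2 = 81
Sum = 100 + 81 = 181

181


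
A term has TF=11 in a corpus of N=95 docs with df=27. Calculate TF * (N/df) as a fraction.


TF * (N/df)
= 11 * (95/27)
= 11 * 95/27
= 1045/27

1045/27


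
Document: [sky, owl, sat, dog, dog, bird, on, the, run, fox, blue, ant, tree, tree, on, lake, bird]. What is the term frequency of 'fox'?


Document has 17 words
Scanning for 'fox':
Found at positions: [9]
Count = 1

1


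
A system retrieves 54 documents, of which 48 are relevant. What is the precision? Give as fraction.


Precision = relevant_retrieved / total_retrieved
= 48 / 54
= 48 / (48 + 6)
= 8/9

8/9


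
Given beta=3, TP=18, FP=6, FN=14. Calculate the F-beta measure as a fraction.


P = TP/(TP+FP) = 18/24 = 3/4
R = TP/(TP+FN) = 18/32 = 9/16
beta^2 = 3^2 = 9
(1 + beta^2) = 10
Numerator = (1+beta^2)*P*R = 135/32
Denominator = beta^2*P + R = 27/4 + 9/16 = 117/16
F_beta = 15/26

15/26


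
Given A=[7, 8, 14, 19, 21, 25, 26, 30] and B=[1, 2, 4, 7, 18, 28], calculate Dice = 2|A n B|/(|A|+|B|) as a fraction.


A intersect B = [7]
|A intersect B| = 1
|A| = 8, |B| = 6
Dice = 2*1 / (8+6)
= 2 / 14 = 1/7

1/7


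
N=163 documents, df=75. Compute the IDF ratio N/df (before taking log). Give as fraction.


IDF ratio = N / df
= 163 / 75
= 163/75

163/75


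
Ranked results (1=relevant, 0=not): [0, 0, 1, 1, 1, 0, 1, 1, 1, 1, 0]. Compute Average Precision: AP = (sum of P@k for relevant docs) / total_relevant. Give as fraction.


Computing P@k for each relevant position:
Position 1: not relevant
Position 2: not relevant
Position 3: relevant, P@3 = 1/3 = 1/3
Position 4: relevant, P@4 = 2/4 = 1/2
Position 5: relevant, P@5 = 3/5 = 3/5
Position 6: not relevant
Position 7: relevant, P@7 = 4/7 = 4/7
Position 8: relevant, P@8 = 5/8 = 5/8
Position 9: relevant, P@9 = 6/9 = 2/3
Position 10: relevant, P@10 = 7/10 = 7/10
Position 11: not relevant
Sum of P@k = 1/3 + 1/2 + 3/5 + 4/7 + 5/8 + 2/3 + 7/10 = 1119/280
AP = 1119/280 / 7 = 1119/1960

1119/1960


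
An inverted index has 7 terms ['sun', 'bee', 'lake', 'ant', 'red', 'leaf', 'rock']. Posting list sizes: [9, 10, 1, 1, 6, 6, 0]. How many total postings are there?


Summing posting list sizes:
'sun': 9 postings
'bee': 10 postings
'lake': 1 postings
'ant': 1 postings
'red': 6 postings
'leaf': 6 postings
'rock': 0 postings
Total = 9 + 10 + 1 + 1 + 6 + 6 + 0 = 33

33


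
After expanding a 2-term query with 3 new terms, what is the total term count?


Original terms: 2
Expansion terms: 3
Total = 2 + 3 = 5

5


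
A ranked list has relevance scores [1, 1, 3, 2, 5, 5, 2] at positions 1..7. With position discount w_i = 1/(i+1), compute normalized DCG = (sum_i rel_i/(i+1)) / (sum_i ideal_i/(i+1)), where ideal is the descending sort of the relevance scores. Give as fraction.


Position discount weights w_i = 1/(i+1) for i=1..7:
Weights = [1/2, 1/3, 1/4, 1/5, 1/6, 1/7, 1/8]
Actual relevance: [1, 1, 3, 2, 5, 5, 2]
DCG = 1/2 + 1/3 + 3/4 + 2/5 + 5/6 + 5/7 + 2/8 = 397/105
Ideal relevance (sorted desc): [5, 5, 3, 2, 2, 1, 1]
Ideal DCG = 5/2 + 5/3 + 3/4 + 2/5 + 2/6 + 1/7 + 1/8 = 1657/280
nDCG = DCG / ideal_DCG = 397/105 / 1657/280 = 3176/4971

3176/4971


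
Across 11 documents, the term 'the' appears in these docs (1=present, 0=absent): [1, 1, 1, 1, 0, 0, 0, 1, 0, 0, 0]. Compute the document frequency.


Checking each document for 'the':
Doc 1: present
Doc 2: present
Doc 3: present
Doc 4: present
Doc 5: absent
Doc 6: absent
Doc 7: absent
Doc 8: present
Doc 9: absent
Doc 10: absent
Doc 11: absent
df = sum of presences = 1 + 1 + 1 + 1 + 0 + 0 + 0 + 1 + 0 + 0 + 0 = 5

5


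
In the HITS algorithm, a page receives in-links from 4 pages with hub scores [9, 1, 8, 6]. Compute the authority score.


Authority = sum of hub scores of in-linkers
In-link 1: hub score = 9
In-link 2: hub score = 1
In-link 3: hub score = 8
In-link 4: hub score = 6
Authority = 9 + 1 + 8 + 6 = 24

24


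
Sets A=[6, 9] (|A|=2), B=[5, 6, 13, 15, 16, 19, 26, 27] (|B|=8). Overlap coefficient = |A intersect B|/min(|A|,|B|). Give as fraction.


A intersect B = [6]
|A intersect B| = 1
min(|A|, |B|) = min(2, 8) = 2
Overlap = 1 / 2 = 1/2

1/2


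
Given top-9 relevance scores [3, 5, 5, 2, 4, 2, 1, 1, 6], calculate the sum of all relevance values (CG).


Cumulative Gain = sum of relevance scores
Position 1: rel=3, running sum=3
Position 2: rel=5, running sum=8
Position 3: rel=5, running sum=13
Position 4: rel=2, running sum=15
Position 5: rel=4, running sum=19
Position 6: rel=2, running sum=21
Position 7: rel=1, running sum=22
Position 8: rel=1, running sum=23
Position 9: rel=6, running sum=29
CG = 29

29


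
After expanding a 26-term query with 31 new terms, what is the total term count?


Original terms: 26
Expansion terms: 31
Total = 26 + 31 = 57

57


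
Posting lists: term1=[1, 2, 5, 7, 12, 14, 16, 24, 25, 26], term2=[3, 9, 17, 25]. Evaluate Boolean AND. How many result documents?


Boolean AND: find intersection of posting lists
term1 docs: [1, 2, 5, 7, 12, 14, 16, 24, 25, 26]
term2 docs: [3, 9, 17, 25]
Intersection: [25]
|intersection| = 1

1


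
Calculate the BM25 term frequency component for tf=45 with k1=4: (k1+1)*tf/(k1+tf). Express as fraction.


BM25 TF component = (k1+1)*tf / (k1+tf)
k1 = 4, tf = 45
Numerator = (4+1)*45 = 225
Denominator = 4 + 45 = 49
= 225/49 = 225/49

225/49


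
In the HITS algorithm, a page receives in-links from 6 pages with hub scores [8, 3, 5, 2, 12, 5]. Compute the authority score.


Authority = sum of hub scores of in-linkers
In-link 1: hub score = 8
In-link 2: hub score = 3
In-link 3: hub score = 5
In-link 4: hub score = 2
In-link 5: hub score = 12
In-link 6: hub score = 5
Authority = 8 + 3 + 5 + 2 + 12 + 5 = 35

35


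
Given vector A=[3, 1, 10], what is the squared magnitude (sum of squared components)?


|A|^2 = sum of squared components
A[0]^2 = 3^2 = 9
A[1]^2 = 1^2 = 1
A[2]^2 = 10^2 = 100
Sum = 9 + 1 + 100 = 110

110


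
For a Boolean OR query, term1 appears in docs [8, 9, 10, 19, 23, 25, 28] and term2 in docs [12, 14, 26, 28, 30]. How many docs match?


Boolean OR: find union of posting lists
term1 docs: [8, 9, 10, 19, 23, 25, 28]
term2 docs: [12, 14, 26, 28, 30]
Union: [8, 9, 10, 12, 14, 19, 23, 25, 26, 28, 30]
|union| = 11

11


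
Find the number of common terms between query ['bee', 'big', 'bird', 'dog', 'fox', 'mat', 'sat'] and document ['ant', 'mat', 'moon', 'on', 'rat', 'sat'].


Query terms: ['bee', 'big', 'bird', 'dog', 'fox', 'mat', 'sat']
Document terms: ['ant', 'mat', 'moon', 'on', 'rat', 'sat']
Common terms: ['mat', 'sat']
Overlap count = 2

2


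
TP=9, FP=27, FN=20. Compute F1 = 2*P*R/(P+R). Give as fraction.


F1 = 2 * P * R / (P + R)
P = TP/(TP+FP) = 9/36 = 1/4
R = TP/(TP+FN) = 9/29 = 9/29
2 * P * R = 2 * 1/4 * 9/29 = 9/58
P + R = 1/4 + 9/29 = 65/116
F1 = 9/58 / 65/116 = 18/65

18/65


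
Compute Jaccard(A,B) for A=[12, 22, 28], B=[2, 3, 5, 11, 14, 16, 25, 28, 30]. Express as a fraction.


A intersect B = [28]
|A intersect B| = 1
A union B = [2, 3, 5, 11, 12, 14, 16, 22, 25, 28, 30]
|A union B| = 11
Jaccard = 1/11 = 1/11

1/11


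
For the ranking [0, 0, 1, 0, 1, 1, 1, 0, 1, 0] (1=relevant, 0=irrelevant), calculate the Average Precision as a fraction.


Computing P@k for each relevant position:
Position 1: not relevant
Position 2: not relevant
Position 3: relevant, P@3 = 1/3 = 1/3
Position 4: not relevant
Position 5: relevant, P@5 = 2/5 = 2/5
Position 6: relevant, P@6 = 3/6 = 1/2
Position 7: relevant, P@7 = 4/7 = 4/7
Position 8: not relevant
Position 9: relevant, P@9 = 5/9 = 5/9
Position 10: not relevant
Sum of P@k = 1/3 + 2/5 + 1/2 + 4/7 + 5/9 = 1487/630
AP = 1487/630 / 5 = 1487/3150

1487/3150


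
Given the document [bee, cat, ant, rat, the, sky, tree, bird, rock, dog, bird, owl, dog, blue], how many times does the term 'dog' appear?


Document has 14 words
Scanning for 'dog':
Found at positions: [9, 12]
Count = 2

2


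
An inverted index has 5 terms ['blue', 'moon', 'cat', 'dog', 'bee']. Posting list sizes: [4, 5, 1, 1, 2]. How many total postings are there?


Summing posting list sizes:
'blue': 4 postings
'moon': 5 postings
'cat': 1 postings
'dog': 1 postings
'bee': 2 postings
Total = 4 + 5 + 1 + 1 + 2 = 13

13


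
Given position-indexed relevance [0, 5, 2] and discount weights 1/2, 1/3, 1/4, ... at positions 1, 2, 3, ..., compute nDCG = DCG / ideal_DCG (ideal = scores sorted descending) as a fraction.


Position discount weights w_i = 1/(i+1) for i=1..3:
Weights = [1/2, 1/3, 1/4]
Actual relevance: [0, 5, 2]
DCG = 0/2 + 5/3 + 2/4 = 13/6
Ideal relevance (sorted desc): [5, 2, 0]
Ideal DCG = 5/2 + 2/3 + 0/4 = 19/6
nDCG = DCG / ideal_DCG = 13/6 / 19/6 = 13/19

13/19


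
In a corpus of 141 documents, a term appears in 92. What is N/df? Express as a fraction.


IDF ratio = N / df
= 141 / 92
= 141/92

141/92


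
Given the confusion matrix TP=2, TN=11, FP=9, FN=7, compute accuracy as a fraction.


Accuracy = (TP + TN) / (TP + TN + FP + FN)
TP + TN = 2 + 11 = 13
Total = 2 + 11 + 9 + 7 = 29
Accuracy = 13 / 29 = 13/29

13/29


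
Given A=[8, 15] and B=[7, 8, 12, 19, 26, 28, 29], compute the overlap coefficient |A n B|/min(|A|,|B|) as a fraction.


A intersect B = [8]
|A intersect B| = 1
min(|A|, |B|) = min(2, 7) = 2
Overlap = 1 / 2 = 1/2

1/2


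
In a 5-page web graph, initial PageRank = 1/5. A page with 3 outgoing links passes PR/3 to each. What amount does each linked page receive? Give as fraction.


Initial PR = 1/5 = 1/5
Outlinks = 3
Contribution per link = PR / outlinks
= 1/5 / 3
= 1/15

1/15


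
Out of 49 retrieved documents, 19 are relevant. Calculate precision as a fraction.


Precision = relevant_retrieved / total_retrieved
= 19 / 49
= 19 / (19 + 30)
= 19/49

19/49


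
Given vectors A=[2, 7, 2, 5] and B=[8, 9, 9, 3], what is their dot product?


Dot product = sum of element-wise products
A[0]*B[0] = 2*8 = 16
A[1]*B[1] = 7*9 = 63
A[2]*B[2] = 2*9 = 18
A[3]*B[3] = 5*3 = 15
Sum = 16 + 63 + 18 + 15 = 112

112


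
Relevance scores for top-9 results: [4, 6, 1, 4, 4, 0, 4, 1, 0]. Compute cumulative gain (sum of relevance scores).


Cumulative Gain = sum of relevance scores
Position 1: rel=4, running sum=4
Position 2: rel=6, running sum=10
Position 3: rel=1, running sum=11
Position 4: rel=4, running sum=15
Position 5: rel=4, running sum=19
Position 6: rel=0, running sum=19
Position 7: rel=4, running sum=23
Position 8: rel=1, running sum=24
Position 9: rel=0, running sum=24
CG = 24

24


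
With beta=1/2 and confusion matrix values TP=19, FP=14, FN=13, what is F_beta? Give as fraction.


P = TP/(TP+FP) = 19/33 = 19/33
R = TP/(TP+FN) = 19/32 = 19/32
beta^2 = 1/2^2 = 1/4
(1 + beta^2) = 5/4
Numerator = (1+beta^2)*P*R = 1805/4224
Denominator = beta^2*P + R = 19/132 + 19/32 = 779/1056
F_beta = 95/164

95/164


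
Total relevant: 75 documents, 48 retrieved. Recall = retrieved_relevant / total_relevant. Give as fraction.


Recall = retrieved_relevant / total_relevant
= 48 / 75
= 48 / (48 + 27)
= 16/25

16/25


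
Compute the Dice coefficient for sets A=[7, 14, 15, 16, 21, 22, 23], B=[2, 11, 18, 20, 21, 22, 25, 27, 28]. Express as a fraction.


A intersect B = [21, 22]
|A intersect B| = 2
|A| = 7, |B| = 9
Dice = 2*2 / (7+9)
= 4 / 16 = 1/4

1/4


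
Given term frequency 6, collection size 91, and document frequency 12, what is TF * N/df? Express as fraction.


TF * (N/df)
= 6 * (91/12)
= 6 * 91/12
= 91/2

91/2


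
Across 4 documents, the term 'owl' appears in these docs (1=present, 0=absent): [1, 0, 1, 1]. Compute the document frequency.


Checking each document for 'owl':
Doc 1: present
Doc 2: absent
Doc 3: present
Doc 4: present
df = sum of presences = 1 + 0 + 1 + 1 = 3

3


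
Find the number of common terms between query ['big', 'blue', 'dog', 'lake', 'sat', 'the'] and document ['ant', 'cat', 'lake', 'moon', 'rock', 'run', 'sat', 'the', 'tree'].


Query terms: ['big', 'blue', 'dog', 'lake', 'sat', 'the']
Document terms: ['ant', 'cat', 'lake', 'moon', 'rock', 'run', 'sat', 'the', 'tree']
Common terms: ['lake', 'sat', 'the']
Overlap count = 3

3


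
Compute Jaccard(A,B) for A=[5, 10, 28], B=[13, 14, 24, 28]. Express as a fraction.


A intersect B = [28]
|A intersect B| = 1
A union B = [5, 10, 13, 14, 24, 28]
|A union B| = 6
Jaccard = 1/6 = 1/6

1/6


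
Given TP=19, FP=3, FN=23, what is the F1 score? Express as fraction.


F1 = 2 * P * R / (P + R)
P = TP/(TP+FP) = 19/22 = 19/22
R = TP/(TP+FN) = 19/42 = 19/42
2 * P * R = 2 * 19/22 * 19/42 = 361/462
P + R = 19/22 + 19/42 = 304/231
F1 = 361/462 / 304/231 = 19/32

19/32


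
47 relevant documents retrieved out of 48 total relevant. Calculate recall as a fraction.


Recall = retrieved_relevant / total_relevant
= 47 / 48
= 47 / (47 + 1)
= 47/48

47/48


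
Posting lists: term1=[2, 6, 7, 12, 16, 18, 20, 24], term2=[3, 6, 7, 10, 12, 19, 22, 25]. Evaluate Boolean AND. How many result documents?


Boolean AND: find intersection of posting lists
term1 docs: [2, 6, 7, 12, 16, 18, 20, 24]
term2 docs: [3, 6, 7, 10, 12, 19, 22, 25]
Intersection: [6, 7, 12]
|intersection| = 3

3


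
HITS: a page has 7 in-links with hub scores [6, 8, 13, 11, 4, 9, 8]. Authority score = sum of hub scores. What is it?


Authority = sum of hub scores of in-linkers
In-link 1: hub score = 6
In-link 2: hub score = 8
In-link 3: hub score = 13
In-link 4: hub score = 11
In-link 5: hub score = 4
In-link 6: hub score = 9
In-link 7: hub score = 8
Authority = 6 + 8 + 13 + 11 + 4 + 9 + 8 = 59

59


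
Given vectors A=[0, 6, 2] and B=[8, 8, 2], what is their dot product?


Dot product = sum of element-wise products
A[0]*B[0] = 0*8 = 0
A[1]*B[1] = 6*8 = 48
A[2]*B[2] = 2*2 = 4
Sum = 0 + 48 + 4 = 52

52


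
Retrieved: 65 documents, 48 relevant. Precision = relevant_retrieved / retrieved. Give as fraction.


Precision = relevant_retrieved / total_retrieved
= 48 / 65
= 48 / (48 + 17)
= 48/65

48/65


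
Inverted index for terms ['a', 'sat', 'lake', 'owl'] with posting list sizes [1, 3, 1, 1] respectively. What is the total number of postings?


Summing posting list sizes:
'a': 1 postings
'sat': 3 postings
'lake': 1 postings
'owl': 1 postings
Total = 1 + 3 + 1 + 1 = 6

6


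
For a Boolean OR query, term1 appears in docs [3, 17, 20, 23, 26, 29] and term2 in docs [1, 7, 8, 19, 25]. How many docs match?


Boolean OR: find union of posting lists
term1 docs: [3, 17, 20, 23, 26, 29]
term2 docs: [1, 7, 8, 19, 25]
Union: [1, 3, 7, 8, 17, 19, 20, 23, 25, 26, 29]
|union| = 11

11


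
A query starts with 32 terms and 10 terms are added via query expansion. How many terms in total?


Original terms: 32
Expansion terms: 10
Total = 32 + 10 = 42

42


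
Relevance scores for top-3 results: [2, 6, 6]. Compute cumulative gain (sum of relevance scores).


Cumulative Gain = sum of relevance scores
Position 1: rel=2, running sum=2
Position 2: rel=6, running sum=8
Position 3: rel=6, running sum=14
CG = 14

14


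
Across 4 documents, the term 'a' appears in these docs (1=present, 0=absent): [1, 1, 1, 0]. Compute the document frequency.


Checking each document for 'a':
Doc 1: present
Doc 2: present
Doc 3: present
Doc 4: absent
df = sum of presences = 1 + 1 + 1 + 0 = 3

3


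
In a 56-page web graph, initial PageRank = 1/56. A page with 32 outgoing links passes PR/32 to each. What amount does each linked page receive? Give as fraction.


Initial PR = 1/56 = 1/56
Outlinks = 32
Contribution per link = PR / outlinks
= 1/56 / 32
= 1/1792

1/1792


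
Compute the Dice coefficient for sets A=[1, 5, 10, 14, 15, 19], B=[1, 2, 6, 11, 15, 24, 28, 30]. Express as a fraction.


A intersect B = [1, 15]
|A intersect B| = 2
|A| = 6, |B| = 8
Dice = 2*2 / (6+8)
= 4 / 14 = 2/7

2/7


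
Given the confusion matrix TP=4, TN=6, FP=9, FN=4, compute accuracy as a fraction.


Accuracy = (TP + TN) / (TP + TN + FP + FN)
TP + TN = 4 + 6 = 10
Total = 4 + 6 + 9 + 4 = 23
Accuracy = 10 / 23 = 10/23

10/23


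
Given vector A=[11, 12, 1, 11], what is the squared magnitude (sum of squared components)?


|A|^2 = sum of squared components
A[0]^2 = 11^2 = 121
A[1]^2 = 12^2 = 144
A[2]^2 = 1^2 = 1
A[3]^2 = 11^2 = 121
Sum = 121 + 144 + 1 + 121 = 387

387


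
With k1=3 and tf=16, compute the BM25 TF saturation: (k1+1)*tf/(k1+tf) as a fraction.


BM25 TF component = (k1+1)*tf / (k1+tf)
k1 = 3, tf = 16
Numerator = (3+1)*16 = 64
Denominator = 3 + 16 = 19
= 64/19 = 64/19

64/19


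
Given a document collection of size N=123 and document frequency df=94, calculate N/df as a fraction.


IDF ratio = N / df
= 123 / 94
= 123/94

123/94


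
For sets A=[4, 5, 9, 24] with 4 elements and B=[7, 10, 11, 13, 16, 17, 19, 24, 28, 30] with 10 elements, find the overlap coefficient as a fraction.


A intersect B = [24]
|A intersect B| = 1
min(|A|, |B|) = min(4, 10) = 4
Overlap = 1 / 4 = 1/4

1/4


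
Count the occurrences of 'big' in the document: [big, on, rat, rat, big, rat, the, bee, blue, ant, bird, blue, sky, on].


Document has 14 words
Scanning for 'big':
Found at positions: [0, 4]
Count = 2

2


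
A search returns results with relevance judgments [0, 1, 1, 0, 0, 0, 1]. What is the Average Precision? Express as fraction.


Computing P@k for each relevant position:
Position 1: not relevant
Position 2: relevant, P@2 = 1/2 = 1/2
Position 3: relevant, P@3 = 2/3 = 2/3
Position 4: not relevant
Position 5: not relevant
Position 6: not relevant
Position 7: relevant, P@7 = 3/7 = 3/7
Sum of P@k = 1/2 + 2/3 + 3/7 = 67/42
AP = 67/42 / 3 = 67/126

67/126


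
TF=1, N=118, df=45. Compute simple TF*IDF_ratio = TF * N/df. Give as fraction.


TF * (N/df)
= 1 * (118/45)
= 1 * 118/45
= 118/45

118/45


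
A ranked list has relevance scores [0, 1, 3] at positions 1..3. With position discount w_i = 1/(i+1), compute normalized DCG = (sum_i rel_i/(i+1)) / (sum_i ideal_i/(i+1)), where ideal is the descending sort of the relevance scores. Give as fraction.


Position discount weights w_i = 1/(i+1) for i=1..3:
Weights = [1/2, 1/3, 1/4]
Actual relevance: [0, 1, 3]
DCG = 0/2 + 1/3 + 3/4 = 13/12
Ideal relevance (sorted desc): [3, 1, 0]
Ideal DCG = 3/2 + 1/3 + 0/4 = 11/6
nDCG = DCG / ideal_DCG = 13/12 / 11/6 = 13/22

13/22


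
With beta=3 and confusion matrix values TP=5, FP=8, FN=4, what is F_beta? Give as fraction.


P = TP/(TP+FP) = 5/13 = 5/13
R = TP/(TP+FN) = 5/9 = 5/9
beta^2 = 3^2 = 9
(1 + beta^2) = 10
Numerator = (1+beta^2)*P*R = 250/117
Denominator = beta^2*P + R = 45/13 + 5/9 = 470/117
F_beta = 25/47

25/47


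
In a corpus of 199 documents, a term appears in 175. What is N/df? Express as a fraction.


IDF ratio = N / df
= 199 / 175
= 199/175

199/175


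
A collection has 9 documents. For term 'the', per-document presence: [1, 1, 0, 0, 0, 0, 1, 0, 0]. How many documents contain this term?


Checking each document for 'the':
Doc 1: present
Doc 2: present
Doc 3: absent
Doc 4: absent
Doc 5: absent
Doc 6: absent
Doc 7: present
Doc 8: absent
Doc 9: absent
df = sum of presences = 1 + 1 + 0 + 0 + 0 + 0 + 1 + 0 + 0 = 3

3


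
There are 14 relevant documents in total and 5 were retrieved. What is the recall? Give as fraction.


Recall = retrieved_relevant / total_relevant
= 5 / 14
= 5 / (5 + 9)
= 5/14

5/14


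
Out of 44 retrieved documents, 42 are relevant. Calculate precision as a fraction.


Precision = relevant_retrieved / total_retrieved
= 42 / 44
= 42 / (42 + 2)
= 21/22

21/22


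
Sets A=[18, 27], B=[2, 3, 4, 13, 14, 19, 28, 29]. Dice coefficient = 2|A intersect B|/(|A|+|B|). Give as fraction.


A intersect B = []
|A intersect B| = 0
|A| = 2, |B| = 8
Dice = 2*0 / (2+8)
= 0 / 10 = 0

0


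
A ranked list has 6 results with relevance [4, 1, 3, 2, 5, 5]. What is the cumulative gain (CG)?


Cumulative Gain = sum of relevance scores
Position 1: rel=4, running sum=4
Position 2: rel=1, running sum=5
Position 3: rel=3, running sum=8
Position 4: rel=2, running sum=10
Position 5: rel=5, running sum=15
Position 6: rel=5, running sum=20
CG = 20

20


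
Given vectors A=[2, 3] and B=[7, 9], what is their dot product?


Dot product = sum of element-wise products
A[0]*B[0] = 2*7 = 14
A[1]*B[1] = 3*9 = 27
Sum = 14 + 27 = 41

41


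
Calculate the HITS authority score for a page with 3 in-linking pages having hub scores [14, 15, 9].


Authority = sum of hub scores of in-linkers
In-link 1: hub score = 14
In-link 2: hub score = 15
In-link 3: hub score = 9
Authority = 14 + 15 + 9 = 38

38


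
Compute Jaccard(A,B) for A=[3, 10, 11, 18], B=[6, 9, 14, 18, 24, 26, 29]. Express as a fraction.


A intersect B = [18]
|A intersect B| = 1
A union B = [3, 6, 9, 10, 11, 14, 18, 24, 26, 29]
|A union B| = 10
Jaccard = 1/10 = 1/10

1/10


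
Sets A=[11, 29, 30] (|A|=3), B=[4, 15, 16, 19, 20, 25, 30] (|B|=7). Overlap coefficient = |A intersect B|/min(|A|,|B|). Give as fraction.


A intersect B = [30]
|A intersect B| = 1
min(|A|, |B|) = min(3, 7) = 3
Overlap = 1 / 3 = 1/3

1/3


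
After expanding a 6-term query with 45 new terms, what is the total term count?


Original terms: 6
Expansion terms: 45
Total = 6 + 45 = 51

51


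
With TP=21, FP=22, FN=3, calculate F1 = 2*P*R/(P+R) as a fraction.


F1 = 2 * P * R / (P + R)
P = TP/(TP+FP) = 21/43 = 21/43
R = TP/(TP+FN) = 21/24 = 7/8
2 * P * R = 2 * 21/43 * 7/8 = 147/172
P + R = 21/43 + 7/8 = 469/344
F1 = 147/172 / 469/344 = 42/67

42/67


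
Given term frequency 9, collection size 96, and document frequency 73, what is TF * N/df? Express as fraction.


TF * (N/df)
= 9 * (96/73)
= 9 * 96/73
= 864/73

864/73


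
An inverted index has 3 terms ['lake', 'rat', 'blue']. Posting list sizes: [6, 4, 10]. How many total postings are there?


Summing posting list sizes:
'lake': 6 postings
'rat': 4 postings
'blue': 10 postings
Total = 6 + 4 + 10 = 20

20


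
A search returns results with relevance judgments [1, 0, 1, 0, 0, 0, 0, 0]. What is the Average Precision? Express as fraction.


Computing P@k for each relevant position:
Position 1: relevant, P@1 = 1/1 = 1
Position 2: not relevant
Position 3: relevant, P@3 = 2/3 = 2/3
Position 4: not relevant
Position 5: not relevant
Position 6: not relevant
Position 7: not relevant
Position 8: not relevant
Sum of P@k = 1 + 2/3 = 5/3
AP = 5/3 / 2 = 5/6

5/6


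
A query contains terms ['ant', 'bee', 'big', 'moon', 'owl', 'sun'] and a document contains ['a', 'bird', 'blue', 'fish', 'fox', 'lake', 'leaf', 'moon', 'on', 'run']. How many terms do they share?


Query terms: ['ant', 'bee', 'big', 'moon', 'owl', 'sun']
Document terms: ['a', 'bird', 'blue', 'fish', 'fox', 'lake', 'leaf', 'moon', 'on', 'run']
Common terms: ['moon']
Overlap count = 1

1


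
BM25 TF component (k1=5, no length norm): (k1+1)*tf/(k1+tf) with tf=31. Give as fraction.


BM25 TF component = (k1+1)*tf / (k1+tf)
k1 = 5, tf = 31
Numerator = (5+1)*31 = 186
Denominator = 5 + 31 = 36
= 186/36 = 31/6

31/6


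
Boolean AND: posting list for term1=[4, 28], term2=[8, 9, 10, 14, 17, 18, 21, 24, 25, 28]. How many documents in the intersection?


Boolean AND: find intersection of posting lists
term1 docs: [4, 28]
term2 docs: [8, 9, 10, 14, 17, 18, 21, 24, 25, 28]
Intersection: [28]
|intersection| = 1

1


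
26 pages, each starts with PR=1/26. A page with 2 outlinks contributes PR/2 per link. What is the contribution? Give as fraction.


Initial PR = 1/26 = 1/26
Outlinks = 2
Contribution per link = PR / outlinks
= 1/26 / 2
= 1/52

1/52


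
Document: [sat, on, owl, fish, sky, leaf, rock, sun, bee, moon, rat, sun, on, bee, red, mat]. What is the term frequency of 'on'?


Document has 16 words
Scanning for 'on':
Found at positions: [1, 12]
Count = 2

2


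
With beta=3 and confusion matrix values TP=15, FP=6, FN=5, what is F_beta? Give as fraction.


P = TP/(TP+FP) = 15/21 = 5/7
R = TP/(TP+FN) = 15/20 = 3/4
beta^2 = 3^2 = 9
(1 + beta^2) = 10
Numerator = (1+beta^2)*P*R = 75/14
Denominator = beta^2*P + R = 45/7 + 3/4 = 201/28
F_beta = 50/67

50/67


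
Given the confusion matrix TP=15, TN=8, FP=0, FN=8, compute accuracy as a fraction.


Accuracy = (TP + TN) / (TP + TN + FP + FN)
TP + TN = 15 + 8 = 23
Total = 15 + 8 + 0 + 8 = 31
Accuracy = 23 / 31 = 23/31

23/31


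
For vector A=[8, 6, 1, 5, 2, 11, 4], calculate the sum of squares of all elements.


|A|^2 = sum of squared components
A[0]^2 = 8^2 = 64
A[1]^2 = 6^2 = 36
A[2]^2 = 1^2 = 1
A[3]^2 = 5^2 = 25
A[4]^2 = 2^2 = 4
A[5]^2 = 11^2 = 121
A[6]^2 = 4^2 = 16
Sum = 64 + 36 + 1 + 25 + 4 + 121 + 16 = 267

267


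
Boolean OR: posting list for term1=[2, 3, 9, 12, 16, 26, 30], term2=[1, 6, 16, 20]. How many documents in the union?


Boolean OR: find union of posting lists
term1 docs: [2, 3, 9, 12, 16, 26, 30]
term2 docs: [1, 6, 16, 20]
Union: [1, 2, 3, 6, 9, 12, 16, 20, 26, 30]
|union| = 10

10


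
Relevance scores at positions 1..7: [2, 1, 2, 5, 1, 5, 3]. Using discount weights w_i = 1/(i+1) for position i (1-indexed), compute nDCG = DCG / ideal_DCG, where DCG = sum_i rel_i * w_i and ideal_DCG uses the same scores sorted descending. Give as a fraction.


Position discount weights w_i = 1/(i+1) for i=1..7:
Weights = [1/2, 1/3, 1/4, 1/5, 1/6, 1/7, 1/8]
Actual relevance: [2, 1, 2, 5, 1, 5, 3]
DCG = 2/2 + 1/3 + 2/4 + 5/5 + 1/6 + 5/7 + 3/8 = 229/56
Ideal relevance (sorted desc): [5, 5, 3, 2, 2, 1, 1]
Ideal DCG = 5/2 + 5/3 + 3/4 + 2/5 + 2/6 + 1/7 + 1/8 = 1657/280
nDCG = DCG / ideal_DCG = 229/56 / 1657/280 = 1145/1657

1145/1657


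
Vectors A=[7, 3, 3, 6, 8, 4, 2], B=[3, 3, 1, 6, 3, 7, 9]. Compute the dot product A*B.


Dot product = sum of element-wise products
A[0]*B[0] = 7*3 = 21
A[1]*B[1] = 3*3 = 9
A[2]*B[2] = 3*1 = 3
A[3]*B[3] = 6*6 = 36
A[4]*B[4] = 8*3 = 24
A[5]*B[5] = 4*7 = 28
A[6]*B[6] = 2*9 = 18
Sum = 21 + 9 + 3 + 36 + 24 + 28 + 18 = 139

139


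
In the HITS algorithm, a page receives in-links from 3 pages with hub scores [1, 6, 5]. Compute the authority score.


Authority = sum of hub scores of in-linkers
In-link 1: hub score = 1
In-link 2: hub score = 6
In-link 3: hub score = 5
Authority = 1 + 6 + 5 = 12

12


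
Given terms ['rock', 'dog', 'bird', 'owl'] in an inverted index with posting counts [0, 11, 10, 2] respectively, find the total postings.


Summing posting list sizes:
'rock': 0 postings
'dog': 11 postings
'bird': 10 postings
'owl': 2 postings
Total = 0 + 11 + 10 + 2 = 23

23


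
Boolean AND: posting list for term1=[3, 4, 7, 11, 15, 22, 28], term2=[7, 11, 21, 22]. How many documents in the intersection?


Boolean AND: find intersection of posting lists
term1 docs: [3, 4, 7, 11, 15, 22, 28]
term2 docs: [7, 11, 21, 22]
Intersection: [7, 11, 22]
|intersection| = 3

3


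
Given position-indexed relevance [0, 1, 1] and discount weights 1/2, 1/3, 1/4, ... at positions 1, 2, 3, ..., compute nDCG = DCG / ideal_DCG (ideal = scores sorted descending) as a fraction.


Position discount weights w_i = 1/(i+1) for i=1..3:
Weights = [1/2, 1/3, 1/4]
Actual relevance: [0, 1, 1]
DCG = 0/2 + 1/3 + 1/4 = 7/12
Ideal relevance (sorted desc): [1, 1, 0]
Ideal DCG = 1/2 + 1/3 + 0/4 = 5/6
nDCG = DCG / ideal_DCG = 7/12 / 5/6 = 7/10

7/10


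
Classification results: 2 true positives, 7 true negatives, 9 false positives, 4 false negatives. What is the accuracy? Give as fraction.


Accuracy = (TP + TN) / (TP + TN + FP + FN)
TP + TN = 2 + 7 = 9
Total = 2 + 7 + 9 + 4 = 22
Accuracy = 9 / 22 = 9/22

9/22


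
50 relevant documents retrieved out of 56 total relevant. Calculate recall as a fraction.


Recall = retrieved_relevant / total_relevant
= 50 / 56
= 50 / (50 + 6)
= 25/28

25/28


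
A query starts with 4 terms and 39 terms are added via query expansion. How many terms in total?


Original terms: 4
Expansion terms: 39
Total = 4 + 39 = 43

43


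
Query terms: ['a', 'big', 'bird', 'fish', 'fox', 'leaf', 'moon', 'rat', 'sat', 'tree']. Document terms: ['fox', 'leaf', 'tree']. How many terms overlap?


Query terms: ['a', 'big', 'bird', 'fish', 'fox', 'leaf', 'moon', 'rat', 'sat', 'tree']
Document terms: ['fox', 'leaf', 'tree']
Common terms: ['fox', 'leaf', 'tree']
Overlap count = 3

3


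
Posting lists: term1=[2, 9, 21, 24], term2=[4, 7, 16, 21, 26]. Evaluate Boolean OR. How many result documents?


Boolean OR: find union of posting lists
term1 docs: [2, 9, 21, 24]
term2 docs: [4, 7, 16, 21, 26]
Union: [2, 4, 7, 9, 16, 21, 24, 26]
|union| = 8

8


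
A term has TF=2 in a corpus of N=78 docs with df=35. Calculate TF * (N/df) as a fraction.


TF * (N/df)
= 2 * (78/35)
= 2 * 78/35
= 156/35

156/35


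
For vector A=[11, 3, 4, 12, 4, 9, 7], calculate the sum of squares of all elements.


|A|^2 = sum of squared components
A[0]^2 = 11^2 = 121
A[1]^2 = 3^2 = 9
A[2]^2 = 4^2 = 16
A[3]^2 = 12^2 = 144
A[4]^2 = 4^2 = 16
A[5]^2 = 9^2 = 81
A[6]^2 = 7^2 = 49
Sum = 121 + 9 + 16 + 144 + 16 + 81 + 49 = 436

436


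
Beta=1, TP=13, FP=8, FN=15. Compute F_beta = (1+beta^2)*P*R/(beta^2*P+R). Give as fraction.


P = TP/(TP+FP) = 13/21 = 13/21
R = TP/(TP+FN) = 13/28 = 13/28
beta^2 = 1^2 = 1
(1 + beta^2) = 2
Numerator = (1+beta^2)*P*R = 169/294
Denominator = beta^2*P + R = 13/21 + 13/28 = 13/12
F_beta = 26/49

26/49


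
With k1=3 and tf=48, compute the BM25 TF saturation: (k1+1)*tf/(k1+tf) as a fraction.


BM25 TF component = (k1+1)*tf / (k1+tf)
k1 = 3, tf = 48
Numerator = (3+1)*48 = 192
Denominator = 3 + 48 = 51
= 192/51 = 64/17

64/17


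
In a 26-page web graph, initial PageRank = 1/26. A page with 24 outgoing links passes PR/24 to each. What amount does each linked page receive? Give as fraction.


Initial PR = 1/26 = 1/26
Outlinks = 24
Contribution per link = PR / outlinks
= 1/26 / 24
= 1/624

1/624


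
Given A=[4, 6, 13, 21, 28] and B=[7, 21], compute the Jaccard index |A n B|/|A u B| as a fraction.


A intersect B = [21]
|A intersect B| = 1
A union B = [4, 6, 7, 13, 21, 28]
|A union B| = 6
Jaccard = 1/6 = 1/6

1/6


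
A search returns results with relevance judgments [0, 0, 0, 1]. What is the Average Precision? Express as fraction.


Computing P@k for each relevant position:
Position 1: not relevant
Position 2: not relevant
Position 3: not relevant
Position 4: relevant, P@4 = 1/4 = 1/4
Sum of P@k = 1/4 = 1/4
AP = 1/4 / 1 = 1/4

1/4


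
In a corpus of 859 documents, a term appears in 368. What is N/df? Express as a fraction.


IDF ratio = N / df
= 859 / 368
= 859/368

859/368


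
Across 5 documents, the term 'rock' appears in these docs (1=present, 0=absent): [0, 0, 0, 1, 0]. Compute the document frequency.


Checking each document for 'rock':
Doc 1: absent
Doc 2: absent
Doc 3: absent
Doc 4: present
Doc 5: absent
df = sum of presences = 0 + 0 + 0 + 1 + 0 = 1

1


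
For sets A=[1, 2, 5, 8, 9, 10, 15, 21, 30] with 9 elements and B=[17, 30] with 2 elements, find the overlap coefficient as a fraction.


A intersect B = [30]
|A intersect B| = 1
min(|A|, |B|) = min(9, 2) = 2
Overlap = 1 / 2 = 1/2

1/2


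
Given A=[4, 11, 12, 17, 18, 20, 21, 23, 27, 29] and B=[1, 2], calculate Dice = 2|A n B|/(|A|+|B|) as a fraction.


A intersect B = []
|A intersect B| = 0
|A| = 10, |B| = 2
Dice = 2*0 / (10+2)
= 0 / 12 = 0

0


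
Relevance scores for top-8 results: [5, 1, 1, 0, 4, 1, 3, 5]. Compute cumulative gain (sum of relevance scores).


Cumulative Gain = sum of relevance scores
Position 1: rel=5, running sum=5
Position 2: rel=1, running sum=6
Position 3: rel=1, running sum=7
Position 4: rel=0, running sum=7
Position 5: rel=4, running sum=11
Position 6: rel=1, running sum=12
Position 7: rel=3, running sum=15
Position 8: rel=5, running sum=20
CG = 20

20


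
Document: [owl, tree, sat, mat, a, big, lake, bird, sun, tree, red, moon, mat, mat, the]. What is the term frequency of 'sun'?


Document has 15 words
Scanning for 'sun':
Found at positions: [8]
Count = 1

1


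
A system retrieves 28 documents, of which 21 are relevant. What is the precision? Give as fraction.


Precision = relevant_retrieved / total_retrieved
= 21 / 28
= 21 / (21 + 7)
= 3/4

3/4


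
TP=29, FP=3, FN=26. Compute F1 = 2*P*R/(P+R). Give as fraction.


F1 = 2 * P * R / (P + R)
P = TP/(TP+FP) = 29/32 = 29/32
R = TP/(TP+FN) = 29/55 = 29/55
2 * P * R = 2 * 29/32 * 29/55 = 841/880
P + R = 29/32 + 29/55 = 2523/1760
F1 = 841/880 / 2523/1760 = 2/3

2/3


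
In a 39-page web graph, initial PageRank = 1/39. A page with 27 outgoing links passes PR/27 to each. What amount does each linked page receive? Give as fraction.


Initial PR = 1/39 = 1/39
Outlinks = 27
Contribution per link = PR / outlinks
= 1/39 / 27
= 1/1053

1/1053


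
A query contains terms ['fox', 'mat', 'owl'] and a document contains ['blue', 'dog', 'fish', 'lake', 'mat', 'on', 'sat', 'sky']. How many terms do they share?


Query terms: ['fox', 'mat', 'owl']
Document terms: ['blue', 'dog', 'fish', 'lake', 'mat', 'on', 'sat', 'sky']
Common terms: ['mat']
Overlap count = 1

1


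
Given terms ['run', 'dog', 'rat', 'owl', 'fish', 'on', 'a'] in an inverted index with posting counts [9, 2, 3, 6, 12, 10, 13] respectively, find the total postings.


Summing posting list sizes:
'run': 9 postings
'dog': 2 postings
'rat': 3 postings
'owl': 6 postings
'fish': 12 postings
'on': 10 postings
'a': 13 postings
Total = 9 + 2 + 3 + 6 + 12 + 10 + 13 = 55

55


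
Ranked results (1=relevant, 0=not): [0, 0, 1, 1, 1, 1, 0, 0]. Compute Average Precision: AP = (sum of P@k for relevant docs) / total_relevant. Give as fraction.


Computing P@k for each relevant position:
Position 1: not relevant
Position 2: not relevant
Position 3: relevant, P@3 = 1/3 = 1/3
Position 4: relevant, P@4 = 2/4 = 1/2
Position 5: relevant, P@5 = 3/5 = 3/5
Position 6: relevant, P@6 = 4/6 = 2/3
Position 7: not relevant
Position 8: not relevant
Sum of P@k = 1/3 + 1/2 + 3/5 + 2/3 = 21/10
AP = 21/10 / 4 = 21/40

21/40


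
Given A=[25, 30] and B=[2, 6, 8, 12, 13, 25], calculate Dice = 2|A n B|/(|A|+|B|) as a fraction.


A intersect B = [25]
|A intersect B| = 1
|A| = 2, |B| = 6
Dice = 2*1 / (2+6)
= 2 / 8 = 1/4

1/4


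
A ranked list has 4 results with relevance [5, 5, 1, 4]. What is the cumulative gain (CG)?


Cumulative Gain = sum of relevance scores
Position 1: rel=5, running sum=5
Position 2: rel=5, running sum=10
Position 3: rel=1, running sum=11
Position 4: rel=4, running sum=15
CG = 15

15


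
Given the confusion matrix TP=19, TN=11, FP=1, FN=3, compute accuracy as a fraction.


Accuracy = (TP + TN) / (TP + TN + FP + FN)
TP + TN = 19 + 11 = 30
Total = 19 + 11 + 1 + 3 = 34
Accuracy = 30 / 34 = 15/17

15/17


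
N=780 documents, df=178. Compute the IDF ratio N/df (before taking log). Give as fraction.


IDF ratio = N / df
= 780 / 178
= 390/89

390/89


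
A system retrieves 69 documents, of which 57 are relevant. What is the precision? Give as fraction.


Precision = relevant_retrieved / total_retrieved
= 57 / 69
= 57 / (57 + 12)
= 19/23

19/23


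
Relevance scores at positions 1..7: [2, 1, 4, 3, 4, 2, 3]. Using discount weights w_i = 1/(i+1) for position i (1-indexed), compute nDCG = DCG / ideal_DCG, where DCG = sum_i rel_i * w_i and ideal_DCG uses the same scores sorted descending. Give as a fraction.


Position discount weights w_i = 1/(i+1) for i=1..7:
Weights = [1/2, 1/3, 1/4, 1/5, 1/6, 1/7, 1/8]
Actual relevance: [2, 1, 4, 3, 4, 2, 3]
DCG = 2/2 + 1/3 + 4/4 + 3/5 + 4/6 + 2/7 + 3/8 = 1193/280
Ideal relevance (sorted desc): [4, 4, 3, 3, 2, 2, 1]
Ideal DCG = 4/2 + 4/3 + 3/4 + 3/5 + 2/6 + 2/7 + 1/8 = 4559/840
nDCG = DCG / ideal_DCG = 1193/280 / 4559/840 = 3579/4559

3579/4559


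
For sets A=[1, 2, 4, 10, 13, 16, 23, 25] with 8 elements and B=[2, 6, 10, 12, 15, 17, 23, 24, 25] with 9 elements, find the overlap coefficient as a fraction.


A intersect B = [2, 10, 23, 25]
|A intersect B| = 4
min(|A|, |B|) = min(8, 9) = 8
Overlap = 4 / 8 = 1/2

1/2


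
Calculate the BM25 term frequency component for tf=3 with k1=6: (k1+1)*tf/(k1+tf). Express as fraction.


BM25 TF component = (k1+1)*tf / (k1+tf)
k1 = 6, tf = 3
Numerator = (6+1)*3 = 21
Denominator = 6 + 3 = 9
= 21/9 = 7/3

7/3


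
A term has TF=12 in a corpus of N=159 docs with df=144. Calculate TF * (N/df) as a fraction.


TF * (N/df)
= 12 * (159/144)
= 12 * 53/48
= 53/4

53/4


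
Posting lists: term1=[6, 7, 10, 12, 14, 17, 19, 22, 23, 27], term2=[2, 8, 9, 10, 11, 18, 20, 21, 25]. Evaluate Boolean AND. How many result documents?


Boolean AND: find intersection of posting lists
term1 docs: [6, 7, 10, 12, 14, 17, 19, 22, 23, 27]
term2 docs: [2, 8, 9, 10, 11, 18, 20, 21, 25]
Intersection: [10]
|intersection| = 1

1


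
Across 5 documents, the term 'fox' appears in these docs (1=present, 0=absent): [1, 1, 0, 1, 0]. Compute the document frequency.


Checking each document for 'fox':
Doc 1: present
Doc 2: present
Doc 3: absent
Doc 4: present
Doc 5: absent
df = sum of presences = 1 + 1 + 0 + 1 + 0 = 3

3


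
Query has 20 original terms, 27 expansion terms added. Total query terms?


Original terms: 20
Expansion terms: 27
Total = 20 + 27 = 47

47


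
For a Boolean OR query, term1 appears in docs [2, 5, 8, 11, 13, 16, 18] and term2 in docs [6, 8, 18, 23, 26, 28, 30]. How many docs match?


Boolean OR: find union of posting lists
term1 docs: [2, 5, 8, 11, 13, 16, 18]
term2 docs: [6, 8, 18, 23, 26, 28, 30]
Union: [2, 5, 6, 8, 11, 13, 16, 18, 23, 26, 28, 30]
|union| = 12

12


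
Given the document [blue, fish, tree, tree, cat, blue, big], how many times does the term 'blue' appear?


Document has 7 words
Scanning for 'blue':
Found at positions: [0, 5]
Count = 2

2


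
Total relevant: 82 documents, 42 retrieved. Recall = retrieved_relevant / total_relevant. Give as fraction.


Recall = retrieved_relevant / total_relevant
= 42 / 82
= 42 / (42 + 40)
= 21/41

21/41
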